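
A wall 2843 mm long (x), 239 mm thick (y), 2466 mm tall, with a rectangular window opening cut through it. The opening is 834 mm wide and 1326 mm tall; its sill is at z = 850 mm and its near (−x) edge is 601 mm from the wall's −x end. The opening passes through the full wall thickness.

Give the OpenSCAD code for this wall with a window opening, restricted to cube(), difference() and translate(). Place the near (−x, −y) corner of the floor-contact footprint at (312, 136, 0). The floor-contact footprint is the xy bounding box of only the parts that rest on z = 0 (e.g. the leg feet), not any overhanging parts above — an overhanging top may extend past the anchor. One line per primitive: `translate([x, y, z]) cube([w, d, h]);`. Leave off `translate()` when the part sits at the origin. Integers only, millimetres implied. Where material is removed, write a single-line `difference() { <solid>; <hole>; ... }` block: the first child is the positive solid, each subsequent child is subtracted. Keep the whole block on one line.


difference() { translate([312, 136, 0]) cube([2843, 239, 2466]); translate([913, 136, 850]) cube([834, 239, 1326]); }


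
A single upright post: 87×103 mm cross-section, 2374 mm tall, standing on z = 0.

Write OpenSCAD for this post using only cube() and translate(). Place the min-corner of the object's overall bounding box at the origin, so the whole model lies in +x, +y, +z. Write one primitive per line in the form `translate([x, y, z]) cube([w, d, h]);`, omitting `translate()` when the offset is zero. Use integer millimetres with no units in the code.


cube([87, 103, 2374]);


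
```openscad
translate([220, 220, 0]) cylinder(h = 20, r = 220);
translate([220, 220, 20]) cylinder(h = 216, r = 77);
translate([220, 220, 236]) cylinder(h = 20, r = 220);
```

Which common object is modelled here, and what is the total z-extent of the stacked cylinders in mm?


A spool. The overall height is 256 mm.

Three coaxial cylinders, large–small–large — a spool. Two 20 mm flanges and a 216 mm core give 20 + 216 + 20 = 256 mm.


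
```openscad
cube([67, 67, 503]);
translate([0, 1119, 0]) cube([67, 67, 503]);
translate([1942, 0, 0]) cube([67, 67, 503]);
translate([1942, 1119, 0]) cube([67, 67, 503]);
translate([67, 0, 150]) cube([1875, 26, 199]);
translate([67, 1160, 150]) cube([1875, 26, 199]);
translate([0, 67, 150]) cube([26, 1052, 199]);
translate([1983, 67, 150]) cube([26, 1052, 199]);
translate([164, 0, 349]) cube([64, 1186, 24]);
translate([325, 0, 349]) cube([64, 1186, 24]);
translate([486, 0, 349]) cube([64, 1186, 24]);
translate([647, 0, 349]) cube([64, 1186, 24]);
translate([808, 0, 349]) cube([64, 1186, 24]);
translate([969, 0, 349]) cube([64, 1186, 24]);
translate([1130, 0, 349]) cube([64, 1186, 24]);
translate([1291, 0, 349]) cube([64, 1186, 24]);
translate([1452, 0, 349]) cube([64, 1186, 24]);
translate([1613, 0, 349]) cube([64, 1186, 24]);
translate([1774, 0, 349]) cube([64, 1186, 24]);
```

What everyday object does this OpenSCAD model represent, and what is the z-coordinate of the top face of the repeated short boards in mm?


A bed frame. The slat-top height is 373 mm.

Four posts, four rails, and a row of slats — a bed frame. Slats sit on the rails at z = 150 + 199 = 349; with slat thickness 24, the top is 373 mm.


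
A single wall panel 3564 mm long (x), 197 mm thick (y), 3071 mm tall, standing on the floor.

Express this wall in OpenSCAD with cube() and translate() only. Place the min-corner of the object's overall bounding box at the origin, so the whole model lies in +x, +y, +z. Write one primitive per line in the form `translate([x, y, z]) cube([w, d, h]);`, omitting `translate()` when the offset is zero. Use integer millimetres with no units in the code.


cube([3564, 197, 3071]);


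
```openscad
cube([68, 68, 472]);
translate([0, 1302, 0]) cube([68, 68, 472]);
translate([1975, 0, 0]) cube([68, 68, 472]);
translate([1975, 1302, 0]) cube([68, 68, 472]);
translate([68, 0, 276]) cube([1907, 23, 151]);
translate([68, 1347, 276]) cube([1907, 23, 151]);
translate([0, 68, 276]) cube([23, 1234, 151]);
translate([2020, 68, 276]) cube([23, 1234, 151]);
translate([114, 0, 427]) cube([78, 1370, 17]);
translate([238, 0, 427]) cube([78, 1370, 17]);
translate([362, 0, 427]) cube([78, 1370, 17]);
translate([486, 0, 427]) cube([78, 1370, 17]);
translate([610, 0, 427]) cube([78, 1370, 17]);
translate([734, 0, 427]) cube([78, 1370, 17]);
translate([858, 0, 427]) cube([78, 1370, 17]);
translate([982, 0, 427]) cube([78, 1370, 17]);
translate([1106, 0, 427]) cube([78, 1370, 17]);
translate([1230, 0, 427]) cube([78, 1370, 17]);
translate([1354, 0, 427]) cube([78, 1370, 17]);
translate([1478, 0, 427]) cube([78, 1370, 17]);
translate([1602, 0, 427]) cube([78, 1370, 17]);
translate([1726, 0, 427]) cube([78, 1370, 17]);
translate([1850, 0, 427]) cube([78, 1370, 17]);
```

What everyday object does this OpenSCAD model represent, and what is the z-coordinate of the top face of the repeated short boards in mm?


A bed frame. The slat-top height is 444 mm.

Four posts, four rails, and a row of slats — a bed frame. Slats sit on the rails at z = 276 + 151 = 427; with slat thickness 17, the top is 444 mm.


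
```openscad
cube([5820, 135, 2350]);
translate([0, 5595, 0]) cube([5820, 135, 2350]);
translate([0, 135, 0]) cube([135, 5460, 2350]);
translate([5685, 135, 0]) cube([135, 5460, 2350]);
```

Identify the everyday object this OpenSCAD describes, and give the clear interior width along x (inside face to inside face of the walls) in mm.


A house (or room) frame. The interior width is 5550 mm.

Four 2350 mm walls enclosing a rectangle with no floor or roof — a room or house frame. Outside width is 5820 mm and wall thickness is 135 mm, so the interior width is 5820 − 2 × 135 = 5550 mm.


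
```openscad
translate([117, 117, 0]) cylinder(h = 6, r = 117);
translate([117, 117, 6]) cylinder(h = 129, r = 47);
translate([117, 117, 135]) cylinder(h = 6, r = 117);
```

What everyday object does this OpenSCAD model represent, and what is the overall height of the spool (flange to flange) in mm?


A spool. The overall height is 141 mm.

Three coaxial cylinders, large–small–large — a spool. Two 6 mm flanges and a 129 mm core give 6 + 129 + 6 = 141 mm.


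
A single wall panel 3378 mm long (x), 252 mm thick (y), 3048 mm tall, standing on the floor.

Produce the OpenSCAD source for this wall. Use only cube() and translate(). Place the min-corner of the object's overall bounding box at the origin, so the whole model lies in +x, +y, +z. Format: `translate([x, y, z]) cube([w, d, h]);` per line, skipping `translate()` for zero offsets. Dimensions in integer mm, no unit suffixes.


cube([3378, 252, 3048]);


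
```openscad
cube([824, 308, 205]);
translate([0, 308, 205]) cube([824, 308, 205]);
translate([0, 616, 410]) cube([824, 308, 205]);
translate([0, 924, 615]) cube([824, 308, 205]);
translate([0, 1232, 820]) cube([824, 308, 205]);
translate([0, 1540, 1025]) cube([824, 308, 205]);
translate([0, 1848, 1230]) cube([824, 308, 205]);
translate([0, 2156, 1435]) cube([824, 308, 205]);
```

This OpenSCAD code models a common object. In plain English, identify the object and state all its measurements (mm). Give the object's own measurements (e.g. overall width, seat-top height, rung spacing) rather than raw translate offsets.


A straight staircase of 8 solid steps. Each step is 824 mm wide (x), 308 mm deep (y, the going) and 205 mm tall (the rise). The first step rests on the floor; each subsequent step sits one going further in +y and one rise higher in +z, directly behind and above the previous step with no overlap.


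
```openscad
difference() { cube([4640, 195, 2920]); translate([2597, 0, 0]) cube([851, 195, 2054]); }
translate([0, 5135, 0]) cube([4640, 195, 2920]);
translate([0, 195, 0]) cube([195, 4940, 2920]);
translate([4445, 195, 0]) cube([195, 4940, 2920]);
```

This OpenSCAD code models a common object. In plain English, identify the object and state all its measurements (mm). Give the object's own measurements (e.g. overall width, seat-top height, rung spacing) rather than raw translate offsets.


A single room: four walls, each 2920 mm tall and 195 mm thick, enclosing an outside footprint 4640×5330 mm (x × y), no floor or roof. The front and back walls (−y and +y sides) run the full x-width; the side walls fit between their inner faces. A door opening 851 mm wide and 2054 mm tall is cut through the front wall from the floor up, its −x edge 2597 mm from the wall's −x end.


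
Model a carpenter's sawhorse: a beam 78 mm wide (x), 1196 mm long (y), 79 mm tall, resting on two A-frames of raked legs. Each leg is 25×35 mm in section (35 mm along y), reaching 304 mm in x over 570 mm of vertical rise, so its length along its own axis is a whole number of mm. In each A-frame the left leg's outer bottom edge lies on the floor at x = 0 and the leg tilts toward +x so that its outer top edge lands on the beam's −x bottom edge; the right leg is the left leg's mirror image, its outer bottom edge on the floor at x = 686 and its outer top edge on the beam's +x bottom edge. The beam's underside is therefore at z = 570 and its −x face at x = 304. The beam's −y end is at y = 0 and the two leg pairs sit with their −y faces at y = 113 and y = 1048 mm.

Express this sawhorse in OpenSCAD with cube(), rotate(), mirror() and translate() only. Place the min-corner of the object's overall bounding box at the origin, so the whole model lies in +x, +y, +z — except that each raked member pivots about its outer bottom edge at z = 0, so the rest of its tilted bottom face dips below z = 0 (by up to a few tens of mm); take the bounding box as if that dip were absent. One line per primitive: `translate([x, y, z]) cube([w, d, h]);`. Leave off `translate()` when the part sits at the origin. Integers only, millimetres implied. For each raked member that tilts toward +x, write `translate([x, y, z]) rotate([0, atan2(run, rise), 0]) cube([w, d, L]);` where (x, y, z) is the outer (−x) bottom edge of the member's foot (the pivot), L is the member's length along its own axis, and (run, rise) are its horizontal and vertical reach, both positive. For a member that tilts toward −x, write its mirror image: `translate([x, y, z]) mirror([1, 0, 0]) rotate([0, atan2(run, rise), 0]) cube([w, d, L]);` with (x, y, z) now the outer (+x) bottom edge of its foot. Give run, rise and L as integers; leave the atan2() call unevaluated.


translate([304, 0, 570]) cube([78, 1196, 79]);
translate([0, 113, 0]) rotate([0, atan2(304, 570), 0]) cube([25, 35, 646]);
translate([686, 113, 0]) mirror([1, 0, 0]) rotate([0, atan2(304, 570), 0]) cube([25, 35, 646]);
translate([0, 1048, 0]) rotate([0, atan2(304, 570), 0]) cube([25, 35, 646]);
translate([686, 1048, 0]) mirror([1, 0, 0]) rotate([0, atan2(304, 570), 0]) cube([25, 35, 646]);


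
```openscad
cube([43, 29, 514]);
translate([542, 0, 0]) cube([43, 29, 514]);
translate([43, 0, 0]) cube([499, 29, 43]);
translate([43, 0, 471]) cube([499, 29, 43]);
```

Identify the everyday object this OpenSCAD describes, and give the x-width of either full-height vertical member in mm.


A picture frame. The border width is 43 mm.

Four thin pieces enclosing a rectangular opening — a picture frame. The two full-height stiles are 514 mm tall; the top rail sits at z = 471 and is 43 mm tall, so the border above the opening is 514 − 471 = 43 mm, matching the stile x-width.


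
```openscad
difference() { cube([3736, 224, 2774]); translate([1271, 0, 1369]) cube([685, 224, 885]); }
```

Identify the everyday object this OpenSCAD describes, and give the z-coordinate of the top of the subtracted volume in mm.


A wall with a window opening. The window head height is 2254 mm.

A wall with a rectangular opening subtracted — a window. Sill at z = 1369, opening 885 mm tall, so the head is at 1369 + 885 = 2254 mm.


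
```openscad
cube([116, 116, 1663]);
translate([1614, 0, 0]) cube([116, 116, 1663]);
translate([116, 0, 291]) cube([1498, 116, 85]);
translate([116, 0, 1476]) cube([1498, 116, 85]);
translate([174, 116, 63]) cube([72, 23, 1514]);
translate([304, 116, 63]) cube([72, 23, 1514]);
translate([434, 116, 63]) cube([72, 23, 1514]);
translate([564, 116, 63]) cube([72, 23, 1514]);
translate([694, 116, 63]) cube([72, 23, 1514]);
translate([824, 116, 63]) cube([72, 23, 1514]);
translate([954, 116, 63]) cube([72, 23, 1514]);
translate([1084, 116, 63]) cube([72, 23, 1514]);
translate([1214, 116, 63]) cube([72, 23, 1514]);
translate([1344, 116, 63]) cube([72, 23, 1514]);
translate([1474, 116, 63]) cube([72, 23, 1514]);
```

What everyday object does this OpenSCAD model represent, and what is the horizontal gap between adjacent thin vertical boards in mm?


A fence section. The picket gap is 58 mm.

Two posts, two rails, 11 pickets — a fence section. Span 1498 mm holds 11 pickets of 72 mm with 12 equal gaps: ⌊(1498 − 11·72) / 12⌋ = 58 mm.


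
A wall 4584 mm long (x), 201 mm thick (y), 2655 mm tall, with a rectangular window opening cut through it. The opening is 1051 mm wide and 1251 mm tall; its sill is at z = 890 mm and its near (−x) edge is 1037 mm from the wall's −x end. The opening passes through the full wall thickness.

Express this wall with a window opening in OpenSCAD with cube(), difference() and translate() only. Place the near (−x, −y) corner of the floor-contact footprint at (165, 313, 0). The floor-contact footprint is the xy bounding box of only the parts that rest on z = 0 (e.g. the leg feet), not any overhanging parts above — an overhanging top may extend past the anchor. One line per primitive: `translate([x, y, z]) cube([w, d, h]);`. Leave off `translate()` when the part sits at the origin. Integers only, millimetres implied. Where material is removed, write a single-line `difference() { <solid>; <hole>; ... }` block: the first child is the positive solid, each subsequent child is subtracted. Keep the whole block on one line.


difference() { translate([165, 313, 0]) cube([4584, 201, 2655]); translate([1202, 313, 890]) cube([1051, 201, 1251]); }


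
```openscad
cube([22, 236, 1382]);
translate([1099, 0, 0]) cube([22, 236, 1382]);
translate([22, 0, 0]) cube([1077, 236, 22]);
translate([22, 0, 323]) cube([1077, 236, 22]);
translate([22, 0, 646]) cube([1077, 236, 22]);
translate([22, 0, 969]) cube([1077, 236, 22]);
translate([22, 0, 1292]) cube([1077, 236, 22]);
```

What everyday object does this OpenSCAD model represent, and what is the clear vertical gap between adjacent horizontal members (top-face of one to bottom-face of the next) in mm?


A bookshelf. The clear shelf gap is 301 mm.

Two tall side panels with 5 horizontal boards between them — a bookshelf. The first two shelf undersides are at z = 0 and z = 323; with shelf thickness 22, the clear gap is 323 − 0 − 22 = 301 mm.


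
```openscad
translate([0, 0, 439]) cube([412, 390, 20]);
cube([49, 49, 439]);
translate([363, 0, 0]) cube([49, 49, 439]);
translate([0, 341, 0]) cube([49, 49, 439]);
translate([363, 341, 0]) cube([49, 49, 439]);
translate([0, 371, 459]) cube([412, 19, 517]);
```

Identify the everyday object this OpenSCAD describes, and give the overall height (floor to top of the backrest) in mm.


A chair. The overall height is 976 mm.

A slab on four corner posts with a tall panel at the back — a chair. The seat slab sits at z = 439 with thickness 20, and the 517 mm backrest starts at the seat top, so the overall height is 439 + 20 + 517 = 976 mm.


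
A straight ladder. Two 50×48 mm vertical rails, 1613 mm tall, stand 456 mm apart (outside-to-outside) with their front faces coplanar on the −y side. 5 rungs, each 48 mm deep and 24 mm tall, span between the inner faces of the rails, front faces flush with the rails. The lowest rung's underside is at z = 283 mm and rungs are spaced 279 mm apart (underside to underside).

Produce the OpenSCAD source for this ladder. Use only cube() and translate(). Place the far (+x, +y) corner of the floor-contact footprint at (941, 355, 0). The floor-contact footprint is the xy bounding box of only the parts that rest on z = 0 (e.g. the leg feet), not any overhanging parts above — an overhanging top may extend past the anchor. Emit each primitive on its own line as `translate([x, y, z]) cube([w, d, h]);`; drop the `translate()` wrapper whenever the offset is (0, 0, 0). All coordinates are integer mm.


// rung span = 456 - 2*50 = 356
// rung[k] z = 283 + k*279
translate([485, 307, 0]) cube([50, 48, 1613]);
translate([891, 307, 0]) cube([50, 48, 1613]);
translate([535, 307, 283]) cube([356, 48, 24]);
translate([535, 307, 562]) cube([356, 48, 24]);
translate([535, 307, 841]) cube([356, 48, 24]);
translate([535, 307, 1120]) cube([356, 48, 24]);
translate([535, 307, 1399]) cube([356, 48, 24]);


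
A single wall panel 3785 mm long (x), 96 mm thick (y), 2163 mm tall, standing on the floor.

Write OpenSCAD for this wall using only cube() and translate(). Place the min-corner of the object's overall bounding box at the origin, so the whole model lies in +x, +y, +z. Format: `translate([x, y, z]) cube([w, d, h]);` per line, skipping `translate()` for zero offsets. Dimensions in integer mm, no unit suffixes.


cube([3785, 96, 2163]);


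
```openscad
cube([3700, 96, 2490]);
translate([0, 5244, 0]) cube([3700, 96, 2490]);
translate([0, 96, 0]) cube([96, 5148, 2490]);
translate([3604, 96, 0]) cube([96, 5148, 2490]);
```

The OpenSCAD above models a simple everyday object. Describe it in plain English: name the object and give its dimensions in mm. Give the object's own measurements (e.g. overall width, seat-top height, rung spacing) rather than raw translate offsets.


The wall frame of a small rectangular building: four walls, each 2490 mm tall and 96 mm thick, enclosing a footprint 3700 mm (x) by 5340 mm (y) outside-to-outside, with no floor or roof. The front and back walls (the −y and +y sides) span the full width; the two side walls fit between them.


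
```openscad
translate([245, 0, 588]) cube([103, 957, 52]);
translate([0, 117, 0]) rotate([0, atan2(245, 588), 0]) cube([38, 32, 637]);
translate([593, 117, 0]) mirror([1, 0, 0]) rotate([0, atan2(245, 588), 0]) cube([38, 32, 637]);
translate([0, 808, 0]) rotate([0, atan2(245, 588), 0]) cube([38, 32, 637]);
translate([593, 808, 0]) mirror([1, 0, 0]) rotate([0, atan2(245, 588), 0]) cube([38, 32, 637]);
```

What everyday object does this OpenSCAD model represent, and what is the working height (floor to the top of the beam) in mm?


A sawhorse. The overall height is 640 mm.

A beam across two mirrored pairs of raked legs — a sawhorse. The beam's underside is at z = 588 (matching the legs' vertical rise in atan2(245, 588)) and the beam is 52 mm tall, so its top is at 588 + 52 = 640 mm. The raked legs top out at the beam's underside, so that is the highest point.


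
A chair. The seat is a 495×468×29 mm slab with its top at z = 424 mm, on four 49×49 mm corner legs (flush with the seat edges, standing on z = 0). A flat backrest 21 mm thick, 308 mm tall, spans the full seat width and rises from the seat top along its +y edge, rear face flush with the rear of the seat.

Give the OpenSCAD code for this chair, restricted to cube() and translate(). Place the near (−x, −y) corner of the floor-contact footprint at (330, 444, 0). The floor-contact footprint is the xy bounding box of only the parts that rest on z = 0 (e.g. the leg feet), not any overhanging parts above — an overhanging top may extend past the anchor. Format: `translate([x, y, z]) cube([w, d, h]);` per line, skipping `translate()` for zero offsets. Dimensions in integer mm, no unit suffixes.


translate([330, 444, 395]) cube([495, 468, 29]);
translate([330, 444, 0]) cube([49, 49, 395]);
translate([776, 444, 0]) cube([49, 49, 395]);
translate([330, 863, 0]) cube([49, 49, 395]);
translate([776, 863, 0]) cube([49, 49, 395]);
translate([330, 891, 424]) cube([495, 21, 308]);


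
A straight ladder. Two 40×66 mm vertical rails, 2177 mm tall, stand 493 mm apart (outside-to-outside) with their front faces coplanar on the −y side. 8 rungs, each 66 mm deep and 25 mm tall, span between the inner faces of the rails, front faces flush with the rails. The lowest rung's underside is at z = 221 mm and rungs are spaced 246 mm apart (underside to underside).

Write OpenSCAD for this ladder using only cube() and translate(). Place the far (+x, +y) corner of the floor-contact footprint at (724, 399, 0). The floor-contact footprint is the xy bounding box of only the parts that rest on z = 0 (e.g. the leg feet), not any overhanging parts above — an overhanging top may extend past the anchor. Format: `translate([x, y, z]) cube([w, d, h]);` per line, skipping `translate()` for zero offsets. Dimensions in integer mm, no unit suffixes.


translate([231, 333, 0]) cube([40, 66, 2177]);
translate([684, 333, 0]) cube([40, 66, 2177]);
translate([271, 333, 221]) cube([413, 66, 25]);
translate([271, 333, 467]) cube([413, 66, 25]);
translate([271, 333, 713]) cube([413, 66, 25]);
translate([271, 333, 959]) cube([413, 66, 25]);
translate([271, 333, 1205]) cube([413, 66, 25]);
translate([271, 333, 1451]) cube([413, 66, 25]);
translate([271, 333, 1697]) cube([413, 66, 25]);
translate([271, 333, 1943]) cube([413, 66, 25]);


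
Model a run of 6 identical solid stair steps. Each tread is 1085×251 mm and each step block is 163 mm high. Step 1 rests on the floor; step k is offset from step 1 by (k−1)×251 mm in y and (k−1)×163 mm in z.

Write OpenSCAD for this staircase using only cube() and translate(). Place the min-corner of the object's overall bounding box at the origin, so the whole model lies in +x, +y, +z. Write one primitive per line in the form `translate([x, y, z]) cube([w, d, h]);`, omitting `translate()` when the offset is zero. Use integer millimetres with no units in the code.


cube([1085, 251, 163]);
translate([0, 251, 163]) cube([1085, 251, 163]);
translate([0, 502, 326]) cube([1085, 251, 163]);
translate([0, 753, 489]) cube([1085, 251, 163]);
translate([0, 1004, 652]) cube([1085, 251, 163]);
translate([0, 1255, 815]) cube([1085, 251, 163]);


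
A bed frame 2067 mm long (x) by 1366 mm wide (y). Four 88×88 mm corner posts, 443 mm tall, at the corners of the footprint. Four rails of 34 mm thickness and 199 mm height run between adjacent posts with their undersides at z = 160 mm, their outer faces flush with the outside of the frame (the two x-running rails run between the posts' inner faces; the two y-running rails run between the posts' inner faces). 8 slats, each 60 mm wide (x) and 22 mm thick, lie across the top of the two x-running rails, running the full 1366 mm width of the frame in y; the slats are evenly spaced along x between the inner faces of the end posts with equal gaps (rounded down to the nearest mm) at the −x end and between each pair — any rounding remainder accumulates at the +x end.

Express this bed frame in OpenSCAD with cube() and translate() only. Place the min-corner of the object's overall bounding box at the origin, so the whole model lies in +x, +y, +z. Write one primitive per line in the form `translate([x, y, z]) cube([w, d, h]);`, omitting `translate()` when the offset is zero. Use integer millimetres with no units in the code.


// slat z = rail_z + rail_h = 160 + 199 = 359
// slat gap = ⌊(1891 − 8·60) / 9⌋ = 156
cube([88, 88, 443]);
translate([0, 1278, 0]) cube([88, 88, 443]);
translate([1979, 0, 0]) cube([88, 88, 443]);
translate([1979, 1278, 0]) cube([88, 88, 443]);
translate([88, 0, 160]) cube([1891, 34, 199]);
translate([88, 1332, 160]) cube([1891, 34, 199]);
translate([0, 88, 160]) cube([34, 1190, 199]);
translate([2033, 88, 160]) cube([34, 1190, 199]);
translate([244, 0, 359]) cube([60, 1366, 22]);
translate([460, 0, 359]) cube([60, 1366, 22]);
translate([676, 0, 359]) cube([60, 1366, 22]);
translate([892, 0, 359]) cube([60, 1366, 22]);
translate([1108, 0, 359]) cube([60, 1366, 22]);
translate([1324, 0, 359]) cube([60, 1366, 22]);
translate([1540, 0, 359]) cube([60, 1366, 22]);
translate([1756, 0, 359]) cube([60, 1366, 22]);


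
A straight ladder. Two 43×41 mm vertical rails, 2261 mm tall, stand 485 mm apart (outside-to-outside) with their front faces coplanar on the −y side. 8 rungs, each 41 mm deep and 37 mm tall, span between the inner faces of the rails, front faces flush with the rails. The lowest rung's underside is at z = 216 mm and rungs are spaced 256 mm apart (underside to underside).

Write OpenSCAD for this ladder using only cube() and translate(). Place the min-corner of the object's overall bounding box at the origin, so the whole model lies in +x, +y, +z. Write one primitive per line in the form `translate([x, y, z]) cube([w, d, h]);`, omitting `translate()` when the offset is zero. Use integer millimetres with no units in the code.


// rung span = 485 - 2*43 = 399
// rung[k] z = 216 + k*256
cube([43, 41, 2261]);
translate([442, 0, 0]) cube([43, 41, 2261]);
translate([43, 0, 216]) cube([399, 41, 37]);
translate([43, 0, 472]) cube([399, 41, 37]);
translate([43, 0, 728]) cube([399, 41, 37]);
translate([43, 0, 984]) cube([399, 41, 37]);
translate([43, 0, 1240]) cube([399, 41, 37]);
translate([43, 0, 1496]) cube([399, 41, 37]);
translate([43, 0, 1752]) cube([399, 41, 37]);
translate([43, 0, 2008]) cube([399, 41, 37]);


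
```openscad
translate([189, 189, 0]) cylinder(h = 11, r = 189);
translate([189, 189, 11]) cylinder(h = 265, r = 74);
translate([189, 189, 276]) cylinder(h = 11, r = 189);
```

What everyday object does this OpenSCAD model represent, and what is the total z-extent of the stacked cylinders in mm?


A spool. The overall height is 287 mm.

Three coaxial cylinders, large–small–large — a spool. Two 11 mm flanges and a 265 mm core give 11 + 265 + 11 = 287 mm.


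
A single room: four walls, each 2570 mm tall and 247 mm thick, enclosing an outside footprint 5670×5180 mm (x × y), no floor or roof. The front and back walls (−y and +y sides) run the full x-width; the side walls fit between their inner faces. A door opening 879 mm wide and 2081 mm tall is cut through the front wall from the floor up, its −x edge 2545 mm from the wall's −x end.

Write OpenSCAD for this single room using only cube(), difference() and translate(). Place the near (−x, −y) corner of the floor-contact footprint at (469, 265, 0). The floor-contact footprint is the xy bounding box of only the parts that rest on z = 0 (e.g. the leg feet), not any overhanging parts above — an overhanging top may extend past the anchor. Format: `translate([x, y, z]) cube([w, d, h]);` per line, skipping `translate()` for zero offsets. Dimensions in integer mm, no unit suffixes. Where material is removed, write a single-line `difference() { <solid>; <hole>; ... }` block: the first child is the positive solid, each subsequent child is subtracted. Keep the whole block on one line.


difference() { translate([469, 265, 0]) cube([5670, 247, 2570]); translate([3014, 265, 0]) cube([879, 247, 2081]); }
translate([469, 5198, 0]) cube([5670, 247, 2570]);
translate([469, 512, 0]) cube([247, 4686, 2570]);
translate([5892, 512, 0]) cube([247, 4686, 2570]);


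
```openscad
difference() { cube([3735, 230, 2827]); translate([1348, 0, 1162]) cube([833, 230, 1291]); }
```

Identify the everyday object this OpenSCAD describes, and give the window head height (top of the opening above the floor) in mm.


A wall with a window opening. The window head height is 2453 mm.

A wall with a rectangular opening subtracted — a window. Sill at z = 1162, opening 1291 mm tall, so the head is at 1162 + 1291 = 2453 mm.


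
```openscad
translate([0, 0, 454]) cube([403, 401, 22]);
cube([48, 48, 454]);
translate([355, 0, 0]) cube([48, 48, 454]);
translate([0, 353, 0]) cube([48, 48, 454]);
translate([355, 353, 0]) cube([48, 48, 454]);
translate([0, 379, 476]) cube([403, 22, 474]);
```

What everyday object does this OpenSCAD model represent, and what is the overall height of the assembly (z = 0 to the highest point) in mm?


A chair. The overall height is 950 mm.

A slab on four corner posts with a tall panel at the back — a chair. The seat slab sits at z = 454 with thickness 22, and the 474 mm backrest starts at the seat top, so the overall height is 454 + 22 + 474 = 950 mm.


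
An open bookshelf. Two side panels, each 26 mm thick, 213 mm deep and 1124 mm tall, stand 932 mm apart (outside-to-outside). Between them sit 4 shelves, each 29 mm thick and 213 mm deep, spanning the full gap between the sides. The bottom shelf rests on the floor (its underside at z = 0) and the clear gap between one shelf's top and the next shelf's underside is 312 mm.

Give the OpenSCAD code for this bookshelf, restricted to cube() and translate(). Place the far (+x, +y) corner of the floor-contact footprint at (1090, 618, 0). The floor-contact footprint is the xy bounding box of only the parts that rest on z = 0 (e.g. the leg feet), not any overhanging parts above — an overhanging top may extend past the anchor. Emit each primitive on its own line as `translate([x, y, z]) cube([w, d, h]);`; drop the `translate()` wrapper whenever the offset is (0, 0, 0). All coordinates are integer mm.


translate([158, 405, 0]) cube([26, 213, 1124]);
translate([1064, 405, 0]) cube([26, 213, 1124]);
translate([184, 405, 0]) cube([880, 213, 29]);
translate([184, 405, 341]) cube([880, 213, 29]);
translate([184, 405, 682]) cube([880, 213, 29]);
translate([184, 405, 1023]) cube([880, 213, 29]);


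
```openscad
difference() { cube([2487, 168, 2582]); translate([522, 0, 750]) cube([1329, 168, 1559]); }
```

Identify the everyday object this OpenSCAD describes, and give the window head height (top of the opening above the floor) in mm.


A wall with a window opening. The window head height is 2309 mm.

A wall with a rectangular opening subtracted — a window. Sill at z = 750, opening 1559 mm tall, so the head is at 750 + 1559 = 2309 mm.


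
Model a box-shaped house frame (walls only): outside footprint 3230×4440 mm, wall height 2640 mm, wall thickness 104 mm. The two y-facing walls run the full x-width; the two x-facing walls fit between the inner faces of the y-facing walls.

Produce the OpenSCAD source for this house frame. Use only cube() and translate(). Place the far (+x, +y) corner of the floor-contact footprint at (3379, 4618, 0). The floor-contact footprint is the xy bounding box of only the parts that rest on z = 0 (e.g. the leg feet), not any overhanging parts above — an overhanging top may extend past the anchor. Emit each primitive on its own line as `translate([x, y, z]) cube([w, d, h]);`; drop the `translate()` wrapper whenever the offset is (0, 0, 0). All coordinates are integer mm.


translate([149, 178, 0]) cube([3230, 104, 2640]);
translate([149, 4514, 0]) cube([3230, 104, 2640]);
translate([149, 282, 0]) cube([104, 4232, 2640]);
translate([3275, 282, 0]) cube([104, 4232, 2640]);


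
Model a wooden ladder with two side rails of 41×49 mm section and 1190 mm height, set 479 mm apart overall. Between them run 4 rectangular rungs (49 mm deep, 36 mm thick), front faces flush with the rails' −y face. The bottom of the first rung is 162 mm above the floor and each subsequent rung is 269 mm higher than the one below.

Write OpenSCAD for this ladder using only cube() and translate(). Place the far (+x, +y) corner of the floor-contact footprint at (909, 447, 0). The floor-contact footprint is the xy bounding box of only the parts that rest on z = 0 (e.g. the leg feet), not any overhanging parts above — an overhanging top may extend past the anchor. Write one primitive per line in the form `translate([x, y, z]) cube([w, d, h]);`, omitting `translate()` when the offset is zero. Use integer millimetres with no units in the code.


translate([430, 398, 0]) cube([41, 49, 1190]);
translate([868, 398, 0]) cube([41, 49, 1190]);
translate([471, 398, 162]) cube([397, 49, 36]);
translate([471, 398, 431]) cube([397, 49, 36]);
translate([471, 398, 700]) cube([397, 49, 36]);
translate([471, 398, 969]) cube([397, 49, 36]);


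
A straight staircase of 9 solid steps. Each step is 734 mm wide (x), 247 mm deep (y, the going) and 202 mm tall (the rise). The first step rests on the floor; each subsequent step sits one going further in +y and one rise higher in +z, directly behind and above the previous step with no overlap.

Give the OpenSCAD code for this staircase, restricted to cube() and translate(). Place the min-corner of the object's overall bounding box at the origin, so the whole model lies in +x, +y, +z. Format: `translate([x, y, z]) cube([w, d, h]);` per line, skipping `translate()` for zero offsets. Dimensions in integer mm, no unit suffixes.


cube([734, 247, 202]);
translate([0, 247, 202]) cube([734, 247, 202]);
translate([0, 494, 404]) cube([734, 247, 202]);
translate([0, 741, 606]) cube([734, 247, 202]);
translate([0, 988, 808]) cube([734, 247, 202]);
translate([0, 1235, 1010]) cube([734, 247, 202]);
translate([0, 1482, 1212]) cube([734, 247, 202]);
translate([0, 1729, 1414]) cube([734, 247, 202]);
translate([0, 1976, 1616]) cube([734, 247, 202]);


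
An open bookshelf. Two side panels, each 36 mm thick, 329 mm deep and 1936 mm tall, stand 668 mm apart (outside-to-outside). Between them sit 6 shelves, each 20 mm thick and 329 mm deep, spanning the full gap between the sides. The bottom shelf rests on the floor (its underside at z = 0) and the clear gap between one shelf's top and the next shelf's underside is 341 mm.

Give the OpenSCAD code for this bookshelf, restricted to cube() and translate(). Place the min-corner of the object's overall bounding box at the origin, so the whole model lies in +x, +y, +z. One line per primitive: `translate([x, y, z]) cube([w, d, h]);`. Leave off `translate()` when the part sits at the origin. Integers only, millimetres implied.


cube([36, 329, 1936]);
translate([632, 0, 0]) cube([36, 329, 1936]);
translate([36, 0, 0]) cube([596, 329, 20]);
translate([36, 0, 361]) cube([596, 329, 20]);
translate([36, 0, 722]) cube([596, 329, 20]);
translate([36, 0, 1083]) cube([596, 329, 20]);
translate([36, 0, 1444]) cube([596, 329, 20]);
translate([36, 0, 1805]) cube([596, 329, 20]);


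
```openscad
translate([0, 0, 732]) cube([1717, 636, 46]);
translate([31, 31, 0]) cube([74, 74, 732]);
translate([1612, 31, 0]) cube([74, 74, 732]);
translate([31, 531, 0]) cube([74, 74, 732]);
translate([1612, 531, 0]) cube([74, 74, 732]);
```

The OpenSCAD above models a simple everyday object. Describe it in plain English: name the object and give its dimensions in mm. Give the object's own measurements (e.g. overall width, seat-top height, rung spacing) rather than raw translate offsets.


A table: top 1717 mm (x) × 636 mm (y), 46 mm thick, upper face at z = 778 mm, on four 74×74 mm square legs, each inset 31 mm from the nearest pair of top edges from z = 0 to the bottom of the top.


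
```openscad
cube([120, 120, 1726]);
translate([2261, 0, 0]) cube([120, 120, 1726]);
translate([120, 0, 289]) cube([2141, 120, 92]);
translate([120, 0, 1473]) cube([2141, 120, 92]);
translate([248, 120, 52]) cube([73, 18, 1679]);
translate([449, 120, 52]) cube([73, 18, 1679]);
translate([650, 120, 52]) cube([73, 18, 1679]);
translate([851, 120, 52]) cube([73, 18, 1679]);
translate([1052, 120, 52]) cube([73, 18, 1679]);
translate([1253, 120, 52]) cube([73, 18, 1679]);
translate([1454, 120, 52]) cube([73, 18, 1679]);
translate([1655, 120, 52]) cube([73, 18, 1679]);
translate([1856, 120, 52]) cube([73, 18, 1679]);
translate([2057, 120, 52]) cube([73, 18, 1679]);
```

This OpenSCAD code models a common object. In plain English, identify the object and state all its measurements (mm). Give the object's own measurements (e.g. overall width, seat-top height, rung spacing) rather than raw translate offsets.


A fence section. Two 120×120 mm posts, 1726 mm tall, stand on the floor with a clear span of 2141 mm between their inner faces. Two horizontal rails of 120×92 mm section span the gap between the posts with their undersides at z = 289 mm and z = 1473 mm, flush with the posts' −y face. 10 pickets, each 73 mm wide, 18 mm thick and 1679 mm tall, are fixed to the +y face of the rails with their bottoms at z = 52 mm, spaced across the span with a 128 mm gap after the −x post and between neighbouring pickets, with 131 mm left before the +x post.


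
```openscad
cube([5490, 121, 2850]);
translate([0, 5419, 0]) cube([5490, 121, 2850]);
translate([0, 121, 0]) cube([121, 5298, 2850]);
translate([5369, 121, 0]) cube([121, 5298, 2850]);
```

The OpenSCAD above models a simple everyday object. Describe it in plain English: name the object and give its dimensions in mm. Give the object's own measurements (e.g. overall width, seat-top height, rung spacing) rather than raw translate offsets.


The wall frame of a small rectangular building: four walls, each 2850 mm tall and 121 mm thick, enclosing a footprint 5490 mm (x) by 5540 mm (y) outside-to-outside, with no floor or roof. The front and back walls (the −y and +y sides) span the full width; the two side walls fit between them.


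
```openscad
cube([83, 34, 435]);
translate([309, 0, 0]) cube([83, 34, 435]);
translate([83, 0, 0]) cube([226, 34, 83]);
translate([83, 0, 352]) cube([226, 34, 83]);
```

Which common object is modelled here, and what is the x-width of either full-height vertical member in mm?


A picture frame. The border width is 83 mm.

Four thin pieces enclosing a rectangular opening — a picture frame. The two full-height stiles are 435 mm tall; the top rail sits at z = 352 and is 83 mm tall, so the border above the opening is 435 − 352 = 83 mm, matching the stile x-width.


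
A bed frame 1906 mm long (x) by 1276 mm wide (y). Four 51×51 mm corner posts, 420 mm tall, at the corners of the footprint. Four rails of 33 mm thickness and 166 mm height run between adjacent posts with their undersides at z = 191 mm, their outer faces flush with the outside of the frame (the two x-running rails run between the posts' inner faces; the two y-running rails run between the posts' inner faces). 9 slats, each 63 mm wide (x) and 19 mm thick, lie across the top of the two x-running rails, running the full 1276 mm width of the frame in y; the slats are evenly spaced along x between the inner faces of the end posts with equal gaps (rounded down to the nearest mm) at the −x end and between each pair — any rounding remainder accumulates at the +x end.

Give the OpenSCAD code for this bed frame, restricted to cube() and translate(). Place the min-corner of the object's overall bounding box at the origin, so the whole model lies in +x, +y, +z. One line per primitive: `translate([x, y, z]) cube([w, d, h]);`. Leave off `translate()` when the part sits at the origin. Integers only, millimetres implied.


// slat z = rail_z + rail_h = 191 + 166 = 357
// slat gap = ⌊(1804 − 9·63) / 10⌋ = 123
cube([51, 51, 420]);
translate([0, 1225, 0]) cube([51, 51, 420]);
translate([1855, 0, 0]) cube([51, 51, 420]);
translate([1855, 1225, 0]) cube([51, 51, 420]);
translate([51, 0, 191]) cube([1804, 33, 166]);
translate([51, 1243, 191]) cube([1804, 33, 166]);
translate([0, 51, 191]) cube([33, 1174, 166]);
translate([1873, 51, 191]) cube([33, 1174, 166]);
translate([174, 0, 357]) cube([63, 1276, 19]);
translate([360, 0, 357]) cube([63, 1276, 19]);
translate([546, 0, 357]) cube([63, 1276, 19]);
translate([732, 0, 357]) cube([63, 1276, 19]);
translate([918, 0, 357]) cube([63, 1276, 19]);
translate([1104, 0, 357]) cube([63, 1276, 19]);
translate([1290, 0, 357]) cube([63, 1276, 19]);
translate([1476, 0, 357]) cube([63, 1276, 19]);
translate([1662, 0, 357]) cube([63, 1276, 19]);


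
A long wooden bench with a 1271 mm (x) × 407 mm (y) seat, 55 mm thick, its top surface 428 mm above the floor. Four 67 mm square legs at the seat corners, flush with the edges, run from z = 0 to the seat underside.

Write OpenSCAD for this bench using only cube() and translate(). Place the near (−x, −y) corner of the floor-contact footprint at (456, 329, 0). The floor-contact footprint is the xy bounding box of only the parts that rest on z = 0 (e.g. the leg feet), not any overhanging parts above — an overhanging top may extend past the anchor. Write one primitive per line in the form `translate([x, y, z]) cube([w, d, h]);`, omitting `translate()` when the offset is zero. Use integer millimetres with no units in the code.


// leg_h = 428 − 55 = 373
translate([456, 329, 373]) cube([1271, 407, 55]);
translate([456, 329, 0]) cube([67, 67, 373]);
translate([456, 669, 0]) cube([67, 67, 373]);
translate([1660, 329, 0]) cube([67, 67, 373]);
translate([1660, 669, 0]) cube([67, 67, 373]);
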